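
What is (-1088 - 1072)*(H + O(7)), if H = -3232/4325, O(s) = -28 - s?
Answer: 66790224/865 ≈ 77214.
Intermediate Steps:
H = -3232/4325 (H = -3232*1/4325 = -3232/4325 ≈ -0.74728)
(-1088 - 1072)*(H + O(7)) = (-1088 - 1072)*(-3232/4325 + (-28 - 1*7)) = -2160*(-3232/4325 + (-28 - 7)) = -2160*(-3232/4325 - 35) = -2160*(-154607/4325) = 66790224/865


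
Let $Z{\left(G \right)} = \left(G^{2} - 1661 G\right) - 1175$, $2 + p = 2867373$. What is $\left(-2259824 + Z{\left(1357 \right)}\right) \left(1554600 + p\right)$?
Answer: $-11822258861717$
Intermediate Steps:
$p = 2867371$ ($p = -2 + 2867373 = 2867371$)
$Z{\left(G \right)} = -1175 + G^{2} - 1661 G$
$\left(-2259824 + Z{\left(1357 \right)}\right) \left(1554600 + p\right) = \left(-2259824 - \left(2255152 - 1841449\right)\right) \left(1554600 + 2867371\right) = \left(-2259824 - 413703\right) 4421971 = \left(-2673527\right) 4421971 = -11822258861717$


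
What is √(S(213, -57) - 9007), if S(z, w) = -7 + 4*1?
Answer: I*√9010 ≈ 94.921*I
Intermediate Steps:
S(z, w) = -3 (S(z, w) = -7 + 4 = -3)
√(S(213, -57) - 9007) = √(-3 - 9007) = √(-9010) = I*√9010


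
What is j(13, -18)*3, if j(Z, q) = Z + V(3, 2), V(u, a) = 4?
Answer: 51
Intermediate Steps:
j(Z, q) = 4 + Z (j(Z, q) = Z + 4 = 4 + Z)
j(13, -18)*3 = (4 + 13)*3 = 17*3 = 51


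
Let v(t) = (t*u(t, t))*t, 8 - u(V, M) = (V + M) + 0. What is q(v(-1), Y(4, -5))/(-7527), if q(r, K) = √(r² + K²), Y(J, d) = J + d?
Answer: -√101/7527 ≈ -0.0013352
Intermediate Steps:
u(V, M) = 8 - M - V (u(V, M) = 8 - ((V + M) + 0) = 8 - ((M + V) + 0) = 8 - (M + V) = 8 + (-M - V) = 8 - M - V)
v(t) = t²*(8 - 2*t) (v(t) = (t*(8 - t - t))*t = (t*(8 - 2*t))*t = t²*(8 - 2*t))
q(r, K) = √(K² + r²)
q(v(-1), Y(4, -5))/(-7527) = √((4 - 5)² + (2*(-1)²*(4 - 1*(-1)))²)/(-7527) = √((-1)² + (2*1*(4 + 1))²)*(-1/7527) = √(1 + (2*1*5)²)*(-1/7527) = √(1 + 10²)*(-1/7527) = √(1 + 100)*(-1/7527) = √101*(-1/7527) = -√101/7527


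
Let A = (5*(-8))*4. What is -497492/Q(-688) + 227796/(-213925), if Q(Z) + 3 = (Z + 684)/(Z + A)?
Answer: 4512432456548/27168475 ≈ 1.6609e+5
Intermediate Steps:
A = -160 (A = -40*4 = -160)
Q(Z) = -3 + (684 + Z)/(-160 + Z) (Q(Z) = -3 + (Z + 684)/(Z - 160) = -3 + (684 + Z)/(-160 + Z))
-497492/Q(-688) + 227796/(-213925) = -497492*(-160 - 688)/(2*(582 - 1*(-688))) + 227796/(-213925) = -497492*(-424/(582 + 688)) + 227796*(-1/213925) = -497492/(2*(-1/848)*1270) - 227796/213925 = -497492/(-635/212) - 227796/213925 = -497492*(-212/635) - 227796/213925 = 105468304/635 - 227796/213925 = 4512432456548/27168475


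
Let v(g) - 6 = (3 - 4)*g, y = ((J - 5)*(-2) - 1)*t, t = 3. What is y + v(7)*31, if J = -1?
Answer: 2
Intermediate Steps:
y = 33 (y = ((-1 - 5)*(-2) - 1)*3 = (-6*(-2) - 1)*3 = (12 - 1)*3 = 11*3 = 33)
v(g) = 6 - g (v(g) = 6 + (3 - 4)*g = 6 - g)
y + v(7)*31 = 33 + (6 - 1*7)*31 = 33 + (6 - 7)*31 = 33 - 1*31 = 33 - 31 = 2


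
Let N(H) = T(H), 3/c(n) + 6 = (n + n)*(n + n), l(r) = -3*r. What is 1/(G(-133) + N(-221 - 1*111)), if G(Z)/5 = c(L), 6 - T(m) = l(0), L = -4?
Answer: 58/363 ≈ 0.15978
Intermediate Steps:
T(m) = 6 (T(m) = 6 - (-3)*0 = 6 - 1*0 = 6 + 0 = 6)
c(n) = 3/(-6 + 4*n**2) (c(n) = 3/(-6 + (n + n)*(n + n)) = 3/(-6 + (2*n)*(2*n)) = 3/(-6 + 4*n**2))
G(Z) = 15/58 (G(Z) = 5*(3/(2*(-3 + 2*(-4)**2))) = 5*(3/(2*(-3 + 2*16))) = 5*(3/(2*(-3 + 32))) = 5*((3/2)/29) = 5*((3/2)*(1/29)) = 5*(3/58) = 15/58)
N(H) = 6
1/(G(-133) + N(-221 - 1*111)) = 1/(15/58 + 6) = 1/(363/58) = 58/363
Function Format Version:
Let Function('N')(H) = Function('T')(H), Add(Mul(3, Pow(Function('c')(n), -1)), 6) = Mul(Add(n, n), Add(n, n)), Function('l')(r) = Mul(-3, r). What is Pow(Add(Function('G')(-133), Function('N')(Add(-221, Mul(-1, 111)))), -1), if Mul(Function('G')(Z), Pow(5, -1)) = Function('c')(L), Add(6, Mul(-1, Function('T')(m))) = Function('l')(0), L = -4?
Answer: Rational(58, 363) ≈ 0.15978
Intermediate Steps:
Function('T')(m) = 6 (Function('T')(m) = Add(6, Mul(-1, Mul(-3, 0))) = Add(6, Mul(-1, 0)) = Add(6, 0) = 6)
Function('c')(n) = Mul(3, Pow(Add(-6, Mul(4, Pow(n, 2))), -1)) (Function('c')(n) = Mul(3, Pow(Add(-6, Mul(Add(n, n), Add(n, n))), -1)) = Mul(3, Pow(Add(-6, Mul(Mul(2, n), Mul(2, n))), -1)) = Mul(3, Pow(Add(-6, Mul(4, Pow(n, 2))), -1)))
Function('G')(Z) = Rational(15, 58) (Function('G')(Z) = Mul(5, Mul(Rational(3, 2), Pow(Add(-3, Mul(2, Pow(-4, 2))), -1))) = Mul(5, Mul(Rational(3, 2), Pow(Add(-3, Mul(2, 16)), -1))) = Mul(5, Mul(Rational(3, 2), Pow(Add(-3, 32), -1))) = Mul(5, Mul(Rational(3, 2), Pow(29, -1))) = Mul(5, Mul(Rational(3, 2), Rational(1, 29))) = Mul(5, Rational(3, 58)) = Rational(15, 58))
Function('N')(H) = 6
Pow(Add(Function('G')(-133), Function('N')(Add(-221, Mul(-1, 111)))), -1) = Pow(Add(Rational(15, 58), 6), -1) = Pow(Rational(363, 58), -1) = Rational(58, 363)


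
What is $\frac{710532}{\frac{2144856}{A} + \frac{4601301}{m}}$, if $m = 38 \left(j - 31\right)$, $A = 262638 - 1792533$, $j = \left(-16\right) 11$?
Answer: $- \frac{950072395518360}{784042092299} \approx -1211.8$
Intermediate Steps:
$j = -176$
$A = -1529895$
$m = -7866$ ($m = 38 \left(-176 - 31\right) = 38 \left(-207\right) = -7866$)
$\frac{710532}{\frac{2144856}{A} + \frac{4601301}{m}} = \frac{710532}{\frac{2144856}{-1529895} + \frac{4601301}{-7866}} = \frac{710532}{2144856 \left(- \frac{1}{1529895}\right) + 4601301 \left(- \frac{1}{7866}\right)} = \frac{710532}{- \frac{714952}{509965} - \frac{1533767}{2622}} = \frac{710532}{- \frac{784042092299}{1337128230}} = 710532 \left(- \frac{1337128230}{784042092299}\right) = - \frac{950072395518360}{784042092299}$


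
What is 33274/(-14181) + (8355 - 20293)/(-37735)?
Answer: -1086301612/535120035 ≈ -2.0300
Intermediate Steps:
33274/(-14181) + (8355 - 20293)/(-37735) = 33274*(-1/14181) - 11938*(-1/37735) = -33274/14181 + 11938/37735 = -1086301612/535120035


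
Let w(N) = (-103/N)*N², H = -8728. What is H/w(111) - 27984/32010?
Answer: -614512/5545005 ≈ -0.11082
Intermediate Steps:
w(N) = -103*N
H/w(111) - 27984/32010 = -8728/((-103*111)) - 27984/32010 = -8728/(-11433) - 27984*1/32010 = -8728*(-1/11433) - 424/485 = 8728/11433 - 424/485 = -614512/5545005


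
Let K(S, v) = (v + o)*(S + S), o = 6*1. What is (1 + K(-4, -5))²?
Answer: 49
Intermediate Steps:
o = 6
K(S, v) = 2*S*(6 + v) (K(S, v) = (v + 6)*(S + S) = (6 + v)*(2*S) = 2*S*(6 + v))
(1 + K(-4, -5))² = (1 + 2*(-4)*(6 - 5))² = (1 + 2*(-4)*1)² = (1 - 8)² = (-7)² = 49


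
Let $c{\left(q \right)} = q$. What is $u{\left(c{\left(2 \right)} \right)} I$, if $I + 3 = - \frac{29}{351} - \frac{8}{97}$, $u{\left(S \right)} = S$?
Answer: $- \frac{215524}{34047} \approx -6.3302$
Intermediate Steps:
$I = - \frac{107762}{34047}$ ($I = -3 - \left(\frac{8}{97} + \frac{29}{351}\right) = -3 - \frac{5621}{34047} = - \frac{107762}{34047} \approx -3.1651$)
$u{\left(c{\left(2 \right)} \right)} I = 2 \left(- \frac{107762}{34047}\right) = - \frac{215524}{34047}$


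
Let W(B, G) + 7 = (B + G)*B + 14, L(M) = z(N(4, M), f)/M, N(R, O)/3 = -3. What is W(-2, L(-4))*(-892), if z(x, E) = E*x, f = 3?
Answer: 2230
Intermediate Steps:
N(R, O) = -9 (N(R, O) = 3*(-3) = -9)
L(M) = -27/M (L(M) = (3*(-9))/M = -27/M)
W(B, G) = 7 + B*(B + G) (W(B, G) = -7 + ((B + G)*B + 14) = -7 + (B*(B + G) + 14) = -7 + (14 + B*(B + G)) = 7 + B*(B + G))
W(-2, L(-4))*(-892) = (7 + (-2)² - (-54)/(-4))*(-892) = (7 + 4 - (-54)*(-1)/4)*(-892) = (7 + 4 - 2*27/4)*(-892) = (7 + 4 - 27/2)*(-892) = -5/2*(-892) = 2230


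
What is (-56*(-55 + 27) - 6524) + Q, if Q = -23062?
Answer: -28018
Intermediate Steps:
(-56*(-55 + 27) - 6524) + Q = (-56*(-55 + 27) - 6524) - 23062 = (-56*(-28) - 6524) - 23062 = (1568 - 6524) - 23062 = -4956 - 23062 = -28018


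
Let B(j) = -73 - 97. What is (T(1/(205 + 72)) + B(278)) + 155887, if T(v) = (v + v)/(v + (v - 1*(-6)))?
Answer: 129556545/832 ≈ 1.5572e+5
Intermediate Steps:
B(j) = -170
T(v) = 2*v/(6 + 2*v) (T(v) = (2*v)/(v + (v + 6)) = (2*v)/(v + (6 + v)) = (2*v)/(6 + 2*v) = 2*v/(6 + 2*v))
(T(1/(205 + 72)) + B(278)) + 155887 = (1/((205 + 72)*(3 + 1/(205 + 72))) - 170) + 155887 = (1/(277*(3 + 1/277)) - 170) + 155887 = (1/(277*(832/277)) - 170) + 155887 = ((1/277)*(277/832) - 170) + 155887 = (1/832 - 170) + 155887 = -141439/832 + 155887 = 129556545/832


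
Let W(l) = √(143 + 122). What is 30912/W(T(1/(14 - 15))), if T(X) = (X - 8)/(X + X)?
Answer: 30912*√265/265 ≈ 1898.9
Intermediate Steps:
T(X) = (-8 + X)/(2*X) (T(X) = (-8 + X)/((2*X)) = (-8 + X)*(1/(2*X)) = (-8 + X)/(2*X))
W(l) = √265
30912/W(T(1/(14 - 15))) = 30912/(√265) = 30912*(√265/265) = 30912*√265/265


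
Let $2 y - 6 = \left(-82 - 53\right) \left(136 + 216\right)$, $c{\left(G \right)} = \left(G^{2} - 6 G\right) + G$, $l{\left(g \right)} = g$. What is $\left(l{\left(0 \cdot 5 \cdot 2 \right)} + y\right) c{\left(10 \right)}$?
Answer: $-1187850$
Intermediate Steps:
$c{\left(G \right)} = G^{2} - 5 G$
$y = -23757$ ($y = 3 + \frac{\left(-82 - 53\right) \left(136 + 216\right)}{2} = 3 + \frac{\left(-135\right) 352}{2} = 3 + \frac{1}{2} \left(-47520\right) = 3 - 23760 = -23757$)
$\left(l{\left(0 \cdot 5 \cdot 2 \right)} + y\right) c{\left(10 \right)} = \left(0 \cdot 5 \cdot 2 - 23757\right) 10 \left(-5 + 10\right) = \left(0 \cdot 2 - 23757\right) 10 \cdot 5 = \left(0 - 23757\right) 50 = \left(-23757\right) 50 = -1187850$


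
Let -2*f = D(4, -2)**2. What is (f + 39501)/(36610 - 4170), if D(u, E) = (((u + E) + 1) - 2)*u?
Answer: 39493/32440 ≈ 1.2174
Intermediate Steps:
D(u, E) = u*(-1 + E + u) (D(u, E) = (((E + u) + 1) - 2)*u = ((1 + E + u) - 2)*u = (-1 + E + u)*u = u*(-1 + E + u))
f = -8 (f = -16*(-1 - 2 + 4)**2/2 = -(4*1)**2/2 = -1/2*4**2 = -1/2*16 = -8)
(f + 39501)/(36610 - 4170) = (-8 + 39501)/(36610 - 4170) = 39493/32440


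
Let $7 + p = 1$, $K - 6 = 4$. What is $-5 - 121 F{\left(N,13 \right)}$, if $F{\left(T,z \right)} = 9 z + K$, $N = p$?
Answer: $-15372$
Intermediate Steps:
$K = 10$ ($K = 6 + 4 = 10$)
$p = -6$ ($p = -7 + 1 = -6$)
$N = -6$
$F{\left(T,z \right)} = 10 + 9 z$ ($F{\left(T,z \right)} = 9 z + 10 = 10 + 9 z$)
$-5 - 121 F{\left(N,13 \right)} = -5 - 121 \left(10 + 9 \cdot 13\right) = -5 - 121 \left(10 + 117\right) = -5 - 15367 = -15372$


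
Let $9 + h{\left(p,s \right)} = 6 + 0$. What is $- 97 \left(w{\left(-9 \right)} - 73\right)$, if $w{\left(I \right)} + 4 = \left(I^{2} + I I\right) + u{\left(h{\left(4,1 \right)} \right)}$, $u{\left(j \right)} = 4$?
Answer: $-8633$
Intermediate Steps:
$h{\left(p,s \right)} = -3$ ($h{\left(p,s \right)} = -9 + \left(6 + 0\right) = -9 + 6 = -3$)
$w{\left(I \right)} = 2 I^{2}$ ($w{\left(I \right)} = -4 + \left(\left(I^{2} + I I\right) + 4\right) = -4 + \left(\left(I^{2} + I^{2}\right) + 4\right) = -4 + \left(2 I^{2} + 4\right) = -4 + \left(4 + 2 I^{2}\right) = 2 I^{2}$)
$- 97 \left(w{\left(-9 \right)} - 73\right) = - 97 \left(2 \left(-9\right)^{2} - 73\right) = - 97 \left(2 \cdot 81 - 73\right) = - 97 \left(162 - 73\right) = \left(-97\right) 89 = -8633$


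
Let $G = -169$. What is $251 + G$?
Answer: $82$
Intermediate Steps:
$251 + G = 251 - 169 = 82$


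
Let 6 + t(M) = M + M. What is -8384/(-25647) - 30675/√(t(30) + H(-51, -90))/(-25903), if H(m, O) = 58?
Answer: 8384/25647 + 30675*√7/725284 ≈ 0.43880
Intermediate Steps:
t(M) = -6 + 2*M (t(M) = -6 + (M + M) = -6 + 2*M)
-8384/(-25647) - 30675/√(t(30) + H(-51, -90))/(-25903) = -8384/(-25647) - 30675/√((-6 + 2*30) + 58)/(-25903) = -8384*(-1/25647) - 30675/√((-6 + 60) + 58)*(-1/25903) = 8384/25647 - 30675/√(54 + 58)*(-1/25903) = 8384/25647 - 30675*√7/28*(-1/25903) = 8384/25647 + 30675*√7/725284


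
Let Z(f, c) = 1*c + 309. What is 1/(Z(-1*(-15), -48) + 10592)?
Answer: 1/10853 ≈ 9.2140e-5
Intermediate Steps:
Z(f, c) = 309 + c (Z(f, c) = c + 309 = 309 + c)
1/(Z(-1*(-15), -48) + 10592) = 1/((309 - 48) + 10592) = 1/(261 + 10592) = 1/10853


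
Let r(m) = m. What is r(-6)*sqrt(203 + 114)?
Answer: -6*sqrt(317) ≈ -106.83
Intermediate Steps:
r(-6)*sqrt(203 + 114) = -6*sqrt(203 + 114) = -6*sqrt(317)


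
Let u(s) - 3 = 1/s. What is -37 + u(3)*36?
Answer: 83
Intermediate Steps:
u(s) = 3 + 1/s
-37 + u(3)*36 = -37 + (3 + 1/3)*36 = -37 + (3 + ⅓)*36 = -37 + (10/3)*36 = -37 + 120 = 83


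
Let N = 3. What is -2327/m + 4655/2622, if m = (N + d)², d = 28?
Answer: -85681/132618 ≈ -0.64607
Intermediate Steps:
m = 961 (m = (3 + 28)² = 31² = 961)
-2327/m + 4655/2622 = -2327/961 + 4655/2622 = -2327*1/961 + 4655*(1/2622) = -2327/961 + 245/138 = -85681/132618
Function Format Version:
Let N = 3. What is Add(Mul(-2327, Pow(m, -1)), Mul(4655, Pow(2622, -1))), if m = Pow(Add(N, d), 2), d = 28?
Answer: Rational(-85681, 132618) ≈ -0.64607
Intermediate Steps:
m = 961 (m = Pow(Add(3, 28), 2) = Pow(31, 2) = 961)
Add(Mul(-2327, Pow(m, -1)), Mul(4655, Pow(2622, -1))) = Add(Mul(-2327, Pow(961, -1)), Mul(4655, Pow(2622, -1))) = Add(Mul(-2327, Rational(1, 961)), Mul(4655, Rational(1, 2622))) = Add(Rational(-2327, 961), Rational(245, 138)) = Rational(-85681, 132618)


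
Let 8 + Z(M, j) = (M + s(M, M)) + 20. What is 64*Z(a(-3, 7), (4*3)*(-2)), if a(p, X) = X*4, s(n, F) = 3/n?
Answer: 17968/7 ≈ 2566.9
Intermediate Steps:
a(p, X) = 4*X
Z(M, j) = 12 + M + 3/M (Z(M, j) = -8 + ((M + 3/M) + 20) = -8 + (20 + M + 3/M) = 12 + M + 3/M)
64*Z(a(-3, 7), (4*3)*(-2)) = 64*(12 + 4*7 + 3/((4*7))) = 64*(12 + 28 + 3/28) = 64*(1123/28) = 17968/7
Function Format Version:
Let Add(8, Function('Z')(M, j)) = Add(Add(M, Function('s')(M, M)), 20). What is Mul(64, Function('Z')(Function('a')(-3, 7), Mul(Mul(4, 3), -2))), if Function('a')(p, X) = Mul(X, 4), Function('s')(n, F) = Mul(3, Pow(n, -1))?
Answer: Rational(17968, 7) ≈ 2566.9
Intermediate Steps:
Function('a')(p, X) = Mul(4, X)
Function('Z')(M, j) = Add(12, M, Mul(3, Pow(M, -1))) (Function('Z')(M, j) = Add(-8, Add(Add(M, Mul(3, Pow(M, -1))), 20)) = Add(-8, Add(20, M, Mul(3, Pow(M, -1)))) = Add(12, M, Mul(3, Pow(M, -1))))
Mul(64, Function('Z')(Function('a')(-3, 7), Mul(Mul(4, 3), -2))) = Mul(64, Add(12, Mul(4, 7), Mul(3, Pow(Mul(4, 7), -1)))) = Mul(64, Add(12, 28, Mul(3, Pow(28, -1)))) = Mul(64, Add(12, 28, Mul(3, Rational(1, 28)))) = Mul(64, Add(12, 28, Rational(3, 28))) = Mul(64, Rational(1123, 28)) = Rational(17968, 7)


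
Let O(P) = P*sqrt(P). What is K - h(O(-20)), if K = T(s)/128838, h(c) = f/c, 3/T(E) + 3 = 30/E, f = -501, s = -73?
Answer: -73/10693554 + 501*I*sqrt(5)/200 ≈ -6.8265e-6 + 5.6013*I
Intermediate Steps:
T(E) = 3/(-3 + 30/E)
O(P) = P**(3/2)
h(c) = -501/c
K = -73/10693554 (K = -1*(-73)/(-10 - 73)/128838 = -1*(-73)/(-83)*(1/128838) = -1*(-73)*(-1/83)*(1/128838) = -73/83*1/128838 = -73/10693554 ≈ -6.8265e-6)
K - h(O(-20)) = -73/10693554 - (-501)/((-20)**(3/2)) = -73/10693554 - (-501)/((-40*I*sqrt(5))) = -73/10693554 - (-501)*I*sqrt(5)/200 = -73/10693554 + 501*I*sqrt(5)/200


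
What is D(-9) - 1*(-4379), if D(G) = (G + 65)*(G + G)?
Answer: 3371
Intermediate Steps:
D(G) = 2*G*(65 + G) (D(G) = (65 + G)*(2*G) = 2*G*(65 + G))
D(-9) - 1*(-4379) = 2*(-9)*(65 - 9) - 1*(-4379) = 2*(-9)*56 + 4379 = -1008 + 4379 = 3371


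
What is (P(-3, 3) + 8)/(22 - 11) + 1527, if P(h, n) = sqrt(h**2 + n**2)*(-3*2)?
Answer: 16805/11 - 18*sqrt(2)/11 ≈ 1525.4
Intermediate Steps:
P(h, n) = -6*sqrt(h**2 + n**2) (P(h, n) = sqrt(h**2 + n**2)*(-6) = -6*sqrt(h**2 + n**2))
(P(-3, 3) + 8)/(22 - 11) + 1527 = (-6*sqrt((-3)**2 + 3**2) + 8)/(22 - 11) + 1527 = (-6*sqrt(9 + 9) + 8)/11 + 1527 = (-18*sqrt(2) + 8)/11 + 1527 = (8 - 18*sqrt(2))/11 + 1527 = (8/11 - 18*sqrt(2)/11) + 1527 = 16805/11 - 18*sqrt(2)/11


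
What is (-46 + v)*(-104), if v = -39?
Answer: 8840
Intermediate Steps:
(-46 + v)*(-104) = (-46 - 39)*(-104) = -85*(-104) = 8840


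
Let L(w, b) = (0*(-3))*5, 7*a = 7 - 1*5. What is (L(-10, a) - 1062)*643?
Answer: -682866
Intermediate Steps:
a = 2/7 (a = (7 - 1*5)/7 = (7 - 5)/7 = (1/7)*2 = 2/7 ≈ 0.28571)
L(w, b) = 0 (L(w, b) = 0*5 = 0)
(L(-10, a) - 1062)*643 = (0 - 1062)*643 = -1062*643 = -682866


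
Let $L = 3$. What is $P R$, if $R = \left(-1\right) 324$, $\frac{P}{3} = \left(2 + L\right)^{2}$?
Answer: $-24300$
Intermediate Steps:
$P = 75$ ($P = 3 \left(2 + 3\right)^{2} = 3 \cdot 5^{2} = 3 \cdot 25 = 75$)
$R = -324$
$P R = 75 \left(-324\right) = -24300$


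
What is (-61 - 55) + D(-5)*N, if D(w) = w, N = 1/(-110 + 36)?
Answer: -8579/74 ≈ -115.93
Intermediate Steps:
N = -1/74 (N = 1/(-74) = -1/74 ≈ -0.013514)
(-61 - 55) + D(-5)*N = (-61 - 55) - 5*(-1/74) = -116 + 5/74 = -8579/74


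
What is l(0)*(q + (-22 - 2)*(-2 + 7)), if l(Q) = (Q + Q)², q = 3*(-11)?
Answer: 0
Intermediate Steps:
q = -33
l(Q) = 4*Q² (l(Q) = (2*Q)² = 4*Q²)
l(0)*(q + (-22 - 2)*(-2 + 7)) = (4*0²)*(-33 + (-22 - 2)*(-2 + 7)) = (4*0)*(-33 - 24*5) = 0*(-33 - 120) = 0*(-153) = 0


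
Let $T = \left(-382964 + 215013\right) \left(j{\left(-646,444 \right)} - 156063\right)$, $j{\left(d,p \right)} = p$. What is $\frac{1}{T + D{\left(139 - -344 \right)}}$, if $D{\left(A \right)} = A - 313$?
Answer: $\frac{1}{26136366839} \approx 3.8261 \cdot 10^{-11}$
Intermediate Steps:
$D{\left(A \right)} = -313 + A$
$T = 26136366669$ ($T = \left(-382964 + 215013\right) \left(444 - 156063\right) = \left(-167951\right) \left(-155619\right) = 26136366669$)
$\frac{1}{T + D{\left(139 - -344 \right)}} = \frac{1}{26136366669 + \left(-313 + \left(139 - -344\right)\right)} = \frac{1}{26136366669 + \left(-313 + \left(139 + 344\right)\right)} = \frac{1}{26136366669 + \left(-313 + 483\right)} = \frac{1}{26136366669 + 170} = \frac{1}{26136366839}$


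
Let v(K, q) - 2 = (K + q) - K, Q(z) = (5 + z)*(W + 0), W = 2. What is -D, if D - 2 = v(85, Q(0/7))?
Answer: -14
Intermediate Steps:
Q(z) = 10 + 2*z (Q(z) = (5 + z)*(2 + 0) = (5 + z)*2 = 10 + 2*z)
v(K, q) = 2 + q (v(K, q) = 2 + ((K + q) - K) = 2 + q)
D = 14 (D = 2 + (2 + (10 + 2*(0/7))) = 2 + (2 + (10 + 2*(0*(⅐)))) = 2 + (2 + (10 + 2*0)) = 2 + (2 + (10 + 0)) = 2 + (2 + 10) = 2 + 12 = 14)
-D = -1*14 = -14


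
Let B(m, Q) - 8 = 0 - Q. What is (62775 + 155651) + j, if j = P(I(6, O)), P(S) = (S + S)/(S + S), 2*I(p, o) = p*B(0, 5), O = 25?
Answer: 218427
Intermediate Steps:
B(m, Q) = 8 - Q (B(m, Q) = 8 + (0 - Q) = 8 - Q)
I(p, o) = 3*p/2 (I(p, o) = (p*(8 - 1*5))/2 = (p*(8 - 5))/2 = (p*3)/2 = (3*p)/2 = 3*p/2)
P(S) = 1 (P(S) = (2*S)/((2*S)) = (2*S)*(1/(2*S)) = 1)
j = 1
(62775 + 155651) + j = (62775 + 155651) + 1 = 218426 + 1 = 218427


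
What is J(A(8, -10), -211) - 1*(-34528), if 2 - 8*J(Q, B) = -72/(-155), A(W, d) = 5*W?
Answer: 21407479/620 ≈ 34528.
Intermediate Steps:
J(Q, B) = 119/620 (J(Q, B) = ¼ - (-9)/(-155) = ¼ - (-9)*(-1)/155 = ¼ - ⅛*72/155 = ¼ - 9/155 = 119/620)
J(A(8, -10), -211) - 1*(-34528) = 119/620 - 1*(-34528) = 119/620 + 34528 = 21407479/620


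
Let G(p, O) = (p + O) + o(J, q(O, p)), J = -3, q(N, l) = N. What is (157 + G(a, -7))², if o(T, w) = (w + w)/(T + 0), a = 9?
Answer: 241081/9 ≈ 26787.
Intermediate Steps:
o(T, w) = 2*w/T (o(T, w) = (2*w)/T = 2*w/T)
G(p, O) = p + O/3 (G(p, O) = (p + O) + 2*O/(-3) = (O + p) + 2*O*(-⅓) = (O + p) - 2*O/3 = p + O/3)
(157 + G(a, -7))² = (157 + (9 + (⅓)*(-7)))² = (157 + (9 - 7/3))² = (157 + 20/3)² = (491/3)² = 241081/9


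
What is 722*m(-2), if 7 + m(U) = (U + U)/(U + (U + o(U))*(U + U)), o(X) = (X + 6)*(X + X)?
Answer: -178334/35 ≈ -5095.3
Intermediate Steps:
o(X) = 2*X*(6 + X) (o(X) = (6 + X)*(2*X) = 2*X*(6 + X))
m(U) = -7 + 2*U/(U + 2*U*(U + 2*U*(6 + U))) (m(U) = -7 + (U + U)/(U + (U + 2*U*(6 + U))*(U + U)) = -7 + (2*U)/(U + (U + 2*U*(6 + U))*(2*U)) = -7 + (2*U)/(U + 2*U*(U + 2*U*(6 + U))) = -7 + 2*U/(U + 2*U*(U + 2*U*(6 + U))))
722*m(-2) = 722*((-5 - 182*(-2) - 28*(-2)²)/(1 + 4*(-2)² + 26*(-2))) = 722*((-5 + 364 - 28*4)/(1 + 4*4 - 52)) = 722*((-5 + 364 - 112)/(1 + 16 - 52)) = 722*(247/(-35)) = 722*(-1/35*247) = 722*(-247/35) = -178334/35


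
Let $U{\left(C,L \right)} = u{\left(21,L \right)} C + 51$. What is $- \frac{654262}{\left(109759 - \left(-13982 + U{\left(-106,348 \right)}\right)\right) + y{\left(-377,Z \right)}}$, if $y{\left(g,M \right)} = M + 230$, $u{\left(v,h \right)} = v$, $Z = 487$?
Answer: $- \frac{38486}{7449} \approx -5.1666$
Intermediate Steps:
$y{\left(g,M \right)} = 230 + M$
$U{\left(C,L \right)} = 51 + 21 C$ ($U{\left(C,L \right)} = 21 C + 51 = 51 + 21 C$)
$- \frac{654262}{\left(109759 - \left(-13982 + U{\left(-106,348 \right)}\right)\right) + y{\left(-377,Z \right)}} = - \frac{654262}{\left(109759 + \left(13982 - \left(51 + 21 \left(-106\right)\right)\right)\right) + \left(230 + 487\right)} = - \frac{654262}{\left(109759 + \left(13982 - \left(51 - 2226\right)\right)\right) + 717} = - \frac{654262}{\left(109759 + \left(13982 - -2175\right)\right) + 717} = - \frac{654262}{\left(109759 + \left(13982 + 2175\right)\right) + 717} = - \frac{654262}{\left(109759 + 16157\right) + 717} = - \frac{654262}{125916 + 717} = - \frac{654262}{126633} = \left(-654262\right) \frac{1}{126633} = - \frac{38486}{7449}$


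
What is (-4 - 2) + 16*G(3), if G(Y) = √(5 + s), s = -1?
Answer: 26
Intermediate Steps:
G(Y) = 2 (G(Y) = √(5 - 1) = √4 = 2)
(-4 - 2) + 16*G(3) = (-4 - 2) + 16*2 = -6 + 32 = 26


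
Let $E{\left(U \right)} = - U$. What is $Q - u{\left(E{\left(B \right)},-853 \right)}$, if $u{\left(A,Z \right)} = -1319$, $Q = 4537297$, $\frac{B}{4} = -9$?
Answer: $4538616$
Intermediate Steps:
$B = -36$ ($B = 4 \left(-9\right) = -36$)
$Q - u{\left(E{\left(B \right)},-853 \right)} = 4537297 - -1319 = 4537297 + 1319 = 4538616$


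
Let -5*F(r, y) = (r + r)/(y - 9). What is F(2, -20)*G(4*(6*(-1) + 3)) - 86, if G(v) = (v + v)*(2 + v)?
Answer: -2302/29 ≈ -79.379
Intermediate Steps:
F(r, y) = -2*r/(5*(-9 + y)) (F(r, y) = -(r + r)/(5*(y - 9)) = -2*r/(5*(-9 + y)))
G(v) = 2*v*(2 + v) (G(v) = (2*v)*(2 + v) = 2*v*(2 + v))
F(2, -20)*G(4*(6*(-1) + 3)) - 86 = (-2*2/(-45 + 5*(-20)))*(2*(4*(6*(-1) + 3))*(2 + 4*(6*(-1) + 3))) - 86 = (-2*2/(-45 - 100))*(2*(4*(-6 + 3))*(2 + 4*(-6 + 3))) - 86 = (-2*2/(-145))*(2*(4*(-3))*(2 + 4*(-3))) - 86 = (-2*2*(-1/145))*(2*(-12)*(2 - 12)) - 86 = 4*(2*(-12)*(-10))/145 - 86 = (4/145)*240 - 86 = 192/29 - 86 = -2302/29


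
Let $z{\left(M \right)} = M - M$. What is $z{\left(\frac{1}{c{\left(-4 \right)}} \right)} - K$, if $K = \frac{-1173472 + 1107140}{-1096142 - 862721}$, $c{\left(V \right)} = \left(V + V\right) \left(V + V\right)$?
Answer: $- \frac{66332}{1958863} \approx -0.033862$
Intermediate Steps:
$c{\left(V \right)} = 4 V^{2}$ ($c{\left(V \right)} = 2 V 2 V = 4 V^{2}$)
$z{\left(M \right)} = 0$
$K = \frac{66332}{1958863}$ ($K = - \frac{66332}{-1958863} = \left(-66332\right) \left(- \frac{1}{1958863}\right) = \frac{66332}{1958863} \approx 0.033862$)
$z{\left(\frac{1}{c{\left(-4 \right)}} \right)} - K = 0 - \frac{66332}{1958863} = - \frac{66332}{1958863}$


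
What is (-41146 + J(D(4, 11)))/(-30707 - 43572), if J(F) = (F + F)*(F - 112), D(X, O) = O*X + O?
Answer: 47416/74279 ≈ 0.63835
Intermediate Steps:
D(X, O) = O + O*X
J(F) = 2*F*(-112 + F) (J(F) = (2*F)*(-112 + F) = 2*F*(-112 + F))
(-41146 + J(D(4, 11)))/(-30707 - 43572) = (-41146 + 2*(11*(1 + 4))*(-112 + 11*(1 + 4)))/(-30707 - 43572) = (-41146 + 2*(11*5)*(-112 + 11*5))/(-74279) = (-41146 + 2*55*(-112 + 55))*(-1/74279) = (-41146 + 2*55*(-57))*(-1/74279) = (-41146 - 6270)*(-1/74279) = -47416*(-1/74279) = 47416/74279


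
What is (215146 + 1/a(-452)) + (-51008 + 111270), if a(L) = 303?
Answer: 83448625/303 ≈ 2.7541e+5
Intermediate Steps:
(215146 + 1/a(-452)) + (-51008 + 111270) = (215146 + 1/303) + (-51008 + 111270) = (215146 + 1/303) + 60262 = 65189239/303 + 60262 = 83448625/303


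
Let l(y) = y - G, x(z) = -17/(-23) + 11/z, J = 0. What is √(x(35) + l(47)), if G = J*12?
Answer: √31139815/805 ≈ 6.9321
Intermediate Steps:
G = 0 (G = 0*12 = 0)
x(z) = 17/23 + 11/z (x(z) = -17*(-1/23) + 11/z = 17/23 + 11/z)
l(y) = y (l(y) = y - 1*0 = y + 0 = y)
√(x(35) + l(47)) = √((17/23 + 11/35) + 47) = √(848/805 + 47) = √(38683/805) = √31139815/805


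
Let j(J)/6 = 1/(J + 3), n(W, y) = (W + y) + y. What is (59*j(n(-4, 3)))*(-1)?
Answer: -354/5 ≈ -70.800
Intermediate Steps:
n(W, y) = W + 2*y
j(J) = 6/(3 + J) (j(J) = 6/(J + 3) = 6/(3 + J))
(59*j(n(-4, 3)))*(-1) = (59*(6/(3 + (-4 + 2*3))))*(-1) = (59*(6/(3 + (-4 + 6))))*(-1) = (59*(6/(3 + 2)))*(-1) = (59*(6/5))*(-1) = (354/5)*(-1) = -354/5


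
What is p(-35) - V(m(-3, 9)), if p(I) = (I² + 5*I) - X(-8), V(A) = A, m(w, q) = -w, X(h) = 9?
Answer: 1038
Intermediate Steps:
p(I) = -9 + I² + 5*I (p(I) = (I² + 5*I) - 1*9 = (I² + 5*I) - 9 = -9 + I² + 5*I)
p(-35) - V(m(-3, 9)) = (-9 + (-35)² + 5*(-35)) - (-1)*(-3) = (-9 + 1225 - 175) - 1*3 = 1041 - 3 = 1038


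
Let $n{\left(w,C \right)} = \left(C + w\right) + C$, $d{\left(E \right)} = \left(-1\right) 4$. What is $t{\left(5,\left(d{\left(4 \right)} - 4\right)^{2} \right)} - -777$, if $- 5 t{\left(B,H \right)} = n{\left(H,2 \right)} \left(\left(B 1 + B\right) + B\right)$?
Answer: $573$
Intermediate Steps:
$d{\left(E \right)} = -4$
$n{\left(w,C \right)} = w + 2 C$
$t{\left(B,H \right)} = - \frac{3 B \left(4 + H\right)}{5}$ ($t{\left(B,H \right)} = - \frac{\left(H + 2 \cdot 2\right) \left(\left(B 1 + B\right) + B\right)}{5} = - \frac{\left(H + 4\right) \left(\left(B + B\right) + B\right)}{5} = - \frac{\left(4 + H\right) \left(2 B + B\right)}{5} = - \frac{\left(4 + H\right) 3 B}{5} = - \frac{3 B \left(4 + H\right)}{5}$)
$t{\left(5,\left(d{\left(4 \right)} - 4\right)^{2} \right)} - -777 = \left(- \frac{3}{5}\right) 5 \left(4 + \left(-4 - 4\right)^{2}\right) - -777 = \left(- \frac{3}{5}\right) 5 \left(4 + \left(-8\right)^{2}\right) + 777 = \left(- \frac{3}{5}\right) 5 \left(4 + 64\right) + 777 = \left(- \frac{3}{5}\right) 5 \cdot 68 + 777 = -204 + 777 = 573$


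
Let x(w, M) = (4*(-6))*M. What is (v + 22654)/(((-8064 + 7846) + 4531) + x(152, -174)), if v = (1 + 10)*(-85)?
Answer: 21719/8489 ≈ 2.5585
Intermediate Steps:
x(w, M) = -24*M
v = -935 (v = 11*(-85) = -935)
(v + 22654)/(((-8064 + 7846) + 4531) + x(152, -174)) = (-935 + 22654)/(((-8064 + 7846) + 4531) - 24*(-174)) = 21719/((-218 + 4531) + 4176) = 21719/(4313 + 4176) = 21719/8489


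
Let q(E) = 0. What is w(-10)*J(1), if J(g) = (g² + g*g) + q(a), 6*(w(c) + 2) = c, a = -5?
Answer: -22/3 ≈ -7.3333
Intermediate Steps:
w(c) = -2 + c/6
J(g) = 2*g² (J(g) = (g² + g*g) + 0 = (g² + g²) + 0 = 2*g² + 0 = 2*g²)
w(-10)*J(1) = (-2 + (⅙)*(-10))*(2*1²) = (-2 - 5/3)*(2*1) = -11/3*2 = -22/3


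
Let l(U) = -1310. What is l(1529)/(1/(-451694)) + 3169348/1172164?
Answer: 24771138471011/41863 ≈ 5.9172e+8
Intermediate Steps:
l(1529)/(1/(-451694)) + 3169348/1172164 = -1310/(1/(-451694)) + 3169348/1172164 = -1310/(-1/451694) + 3169348*(1/1172164) = -1310*(-451694) + 113191/41863 = 591719140 + 113191/41863 = 24771138471011/41863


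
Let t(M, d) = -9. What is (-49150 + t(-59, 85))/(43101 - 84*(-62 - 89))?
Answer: -49159/55785 ≈ -0.88122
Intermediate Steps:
(-49150 + t(-59, 85))/(43101 - 84*(-62 - 89)) = (-49150 - 9)/(43101 - 84*(-62 - 89)) = -49159/(43101 - 84*(-151)) = -49159/(43101 + 12684) = -49159/55785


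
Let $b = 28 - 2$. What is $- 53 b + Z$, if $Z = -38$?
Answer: $-1416$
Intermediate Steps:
$b = 26$ ($b = 28 - 2 = 26$)
$- 53 b + Z = \left(-53\right) 26 - 38 = -1378 - 38 = -1416$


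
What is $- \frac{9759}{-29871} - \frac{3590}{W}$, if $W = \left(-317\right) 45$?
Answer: $\frac{5476645}{9469107} \approx 0.57837$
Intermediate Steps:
$W = -14265$
$- \frac{9759}{-29871} - \frac{3590}{W} = - \frac{9759}{-29871} - \frac{3590}{-14265} = \left(-9759\right) \left(- \frac{1}{29871}\right) - - \frac{718}{2853} = \frac{3253}{9957} + \frac{718}{2853} = \frac{5476645}{9469107}$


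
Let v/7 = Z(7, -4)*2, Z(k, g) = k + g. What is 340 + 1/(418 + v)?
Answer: 156401/460 ≈ 340.00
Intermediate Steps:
Z(k, g) = g + k
v = 42 (v = 7*((-4 + 7)*2) = 7*(3*2) = 7*6 = 42)
340 + 1/(418 + v) = 340 + 1/(418 + 42) = 340 + 1/460 = 156401/460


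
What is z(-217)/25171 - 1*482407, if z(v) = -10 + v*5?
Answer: -12142667692/25171 ≈ -4.8241e+5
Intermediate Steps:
z(v) = -10 + 5*v
z(-217)/25171 - 1*482407 = (-10 + 5*(-217))/25171 - 1*482407 = (-10 - 1085)*(1/25171) - 482407 = -1095*1/25171 - 482407 = -1095/25171 - 482407 = -12142667692/25171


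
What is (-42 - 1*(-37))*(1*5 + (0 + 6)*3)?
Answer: -115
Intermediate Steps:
(-42 - 1*(-37))*(1*5 + (0 + 6)*3) = (-42 + 37)*(5 + 6*3) = -5*(5 + 18) = -5*23 = -115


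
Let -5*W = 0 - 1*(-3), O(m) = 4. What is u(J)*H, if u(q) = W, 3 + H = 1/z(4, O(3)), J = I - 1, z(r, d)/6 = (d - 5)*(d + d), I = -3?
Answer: 29/16 ≈ 1.8125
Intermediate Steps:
z(r, d) = 12*d*(-5 + d) (z(r, d) = 6*((d - 5)*(d + d)) = 6*((-5 + d)*(2*d)) = 6*(2*d*(-5 + d)) = 12*d*(-5 + d))
W = -⅗ (W = -(0 - 1*(-3))/5 = -(0 + 3)/5 = -⅕*3 = -⅗ ≈ -0.60000)
J = -4 (J = -3 - 1 = -4)
H = -145/48 (H = -3 + 1/(12*4*(-5 + 4)) = -3 + 1/(12*4*(-1)) = -3 + 1/(-48) = -3 - 1/48 = -145/48 ≈ -3.0208)
u(q) = -⅗
u(J)*H = -⅗*(-145/48) = 29/16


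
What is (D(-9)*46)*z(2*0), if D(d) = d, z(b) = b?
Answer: 0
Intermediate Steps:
(D(-9)*46)*z(2*0) = (-9*46)*(2*0) = -414*0 = 0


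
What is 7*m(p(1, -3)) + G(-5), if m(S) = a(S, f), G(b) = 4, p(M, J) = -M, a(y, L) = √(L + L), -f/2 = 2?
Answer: 4 + 14*I*√2 ≈ 4.0 + 19.799*I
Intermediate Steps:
f = -4 (f = -2*2 = -4)
a(y, L) = √2*√L (a(y, L) = √(2*L) = √2*√L)
m(S) = 2*I*√2 (m(S) = √2*√(-4) = √2*(2*I) = 2*I*√2)
7*m(p(1, -3)) + G(-5) = 7*(2*I*√2) + 4 = 14*I*√2 + 4 = 4 + 14*I*√2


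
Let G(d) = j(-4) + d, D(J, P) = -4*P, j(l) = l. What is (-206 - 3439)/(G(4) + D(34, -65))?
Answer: -729/52 ≈ -14.019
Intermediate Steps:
G(d) = -4 + d
(-206 - 3439)/(G(4) + D(34, -65)) = (-206 - 3439)/((-4 + 4) - 4*(-65)) = -3645/(0 + 260) = -3645/260 = -3645*1/260 = -729/52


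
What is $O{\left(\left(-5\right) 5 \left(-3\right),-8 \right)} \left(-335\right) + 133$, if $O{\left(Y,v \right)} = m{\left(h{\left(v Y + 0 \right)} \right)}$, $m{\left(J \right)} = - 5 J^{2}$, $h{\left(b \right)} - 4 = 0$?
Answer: $26933$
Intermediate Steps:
$h{\left(b \right)} = 4$ ($h{\left(b \right)} = 4 + 0 = 4$)
$O{\left(Y,v \right)} = -80$ ($O{\left(Y,v \right)} = - 5 \cdot 4^{2} = \left(-5\right) 16 = -80$)
$O{\left(\left(-5\right) 5 \left(-3\right),-8 \right)} \left(-335\right) + 133 = \left(-80\right) \left(-335\right) + 133 = 26800 + 133 = 26933$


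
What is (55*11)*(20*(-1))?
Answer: -12100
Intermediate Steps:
(55*11)*(20*(-1)) = 605*(-20) = -12100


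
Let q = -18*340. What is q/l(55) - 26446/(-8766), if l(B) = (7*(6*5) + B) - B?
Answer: -801571/30681 ≈ -26.126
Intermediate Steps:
q = -6120
l(B) = 210 (l(B) = (7*30 + B) - B = (210 + B) - B = 210)
q/l(55) - 26446/(-8766) = -6120/210 - 26446/(-8766) = -6120*1/210 - 26446*(-1/8766) = -204/7 + 13223/4383 = -801571/30681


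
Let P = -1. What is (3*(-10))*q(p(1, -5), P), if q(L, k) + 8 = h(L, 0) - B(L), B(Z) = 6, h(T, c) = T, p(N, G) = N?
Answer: 390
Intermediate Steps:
q(L, k) = -14 + L (q(L, k) = -8 + (L - 1*6) = -8 + (L - 6) = -8 + (-6 + L) = -14 + L)
(3*(-10))*q(p(1, -5), P) = (3*(-10))*(-14 + 1) = -30*(-13) = 390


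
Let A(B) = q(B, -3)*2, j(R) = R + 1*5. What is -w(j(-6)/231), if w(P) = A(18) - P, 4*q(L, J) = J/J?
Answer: -233/462 ≈ -0.50433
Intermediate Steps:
j(R) = 5 + R (j(R) = R + 5 = 5 + R)
q(L, J) = ¼ (q(L, J) = (J/J)/4 = (¼)*1 = ¼)
A(B) = ½ (A(B) = (¼)*2 = ½)
w(P) = ½ - P
-w(j(-6)/231) = -(½ - (5 - 6)/231) = -(½ - (-1)/231) = -(½ - 1*(-1/231)) = -(½ + 1/231) = -1*233/462 = -233/462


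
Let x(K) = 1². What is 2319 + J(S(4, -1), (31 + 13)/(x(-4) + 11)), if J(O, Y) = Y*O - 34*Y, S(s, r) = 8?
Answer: 6671/3 ≈ 2223.7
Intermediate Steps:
x(K) = 1
J(O, Y) = -34*Y + O*Y (J(O, Y) = O*Y - 34*Y = -34*Y + O*Y)
2319 + J(S(4, -1), (31 + 13)/(x(-4) + 11)) = 2319 + ((31 + 13)/(1 + 11))*(-34 + 8) = 2319 + (44/12)*(-26) = 2319 + (44*(1/12))*(-26) = 2319 + (11/3)*(-26) = 2319 - 286/3 = 6671/3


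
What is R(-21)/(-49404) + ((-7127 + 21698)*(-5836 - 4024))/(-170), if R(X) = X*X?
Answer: 13917403077/16468 ≈ 8.4512e+5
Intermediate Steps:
R(X) = X**2
R(-21)/(-49404) + ((-7127 + 21698)*(-5836 - 4024))/(-170) = (-21)**2/(-49404) + ((-7127 + 21698)*(-5836 - 4024))/(-170) = 441*(-1/49404) + (14571*(-9860))*(-1/170) = -147/16468 - 143670060*(-1/170) = -147/16468 + 845118 = 13917403077/16468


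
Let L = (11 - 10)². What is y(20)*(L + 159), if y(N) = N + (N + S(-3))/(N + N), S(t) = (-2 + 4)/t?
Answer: 9832/3 ≈ 3277.3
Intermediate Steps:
S(t) = 2/t
L = 1 (L = 1² = 1)
y(N) = N + (-⅔ + N)/(2*N) (y(N) = N + (N + 2/(-3))/(N + N) = N + (N + 2*(-⅓))/((2*N)) = N + (N - ⅔)*(1/(2*N)) = N + (-⅔ + N)*(1/(2*N)) = N + (-⅔ + N)/(2*N))
y(20)*(L + 159) = (½ + 20 - ⅓/20)*(1 + 159) = (½ + 20 - ⅓*1/20)*160 = (½ + 20 - 1/60)*160 = (1229/60)*160 = 9832/3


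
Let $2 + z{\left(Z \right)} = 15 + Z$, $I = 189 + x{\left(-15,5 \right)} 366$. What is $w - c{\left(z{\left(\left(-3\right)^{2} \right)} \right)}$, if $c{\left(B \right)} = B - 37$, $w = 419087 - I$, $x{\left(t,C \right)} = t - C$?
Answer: $426233$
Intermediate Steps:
$I = -7131$ ($I = 189 + \left(-15 - 5\right) 366 = 189 - 7320 = -7131$)
$z{\left(Z \right)} = 13 + Z$ ($z{\left(Z \right)} = -2 + \left(15 + Z\right) = 13 + Z$)
$w = 426218$ ($w = 419087 - -7131 = 419087 + 7131 = 426218$)
$c{\left(B \right)} = -37 + B$ ($c{\left(B \right)} = B - 37 = -37 + B$)
$w - c{\left(z{\left(\left(-3\right)^{2} \right)} \right)} = 426218 - \left(-37 + \left(13 + \left(-3\right)^{2}\right)\right) = 426218 - \left(-37 + \left(13 + 9\right)\right) = 426218 - \left(-37 + 22\right) = 426218 - -15 = 426218 + 15 = 426233$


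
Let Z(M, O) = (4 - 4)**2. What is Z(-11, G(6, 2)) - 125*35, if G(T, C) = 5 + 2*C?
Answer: -4375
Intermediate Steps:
Z(M, O) = 0 (Z(M, O) = 0**2 = 0)
Z(-11, G(6, 2)) - 125*35 = 0 - 125*35 = 0 - 4375 = -4375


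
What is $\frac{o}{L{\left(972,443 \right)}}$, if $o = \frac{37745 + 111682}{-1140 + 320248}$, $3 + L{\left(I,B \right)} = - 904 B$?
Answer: $- \frac{149427}{127794776300} \approx -1.1693 \cdot 10^{-6}$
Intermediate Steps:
$L{\left(I,B \right)} = -3 - 904 B$
$o = \frac{149427}{319108} \approx 0.46826$
$\frac{o}{L{\left(972,443 \right)}} = \frac{149427}{319108 \left(-3 - 400472\right)} = \frac{149427}{319108 \left(-400475\right)} = \frac{149427}{319108} \left(- \frac{1}{400475}\right) = - \frac{149427}{127794776300}$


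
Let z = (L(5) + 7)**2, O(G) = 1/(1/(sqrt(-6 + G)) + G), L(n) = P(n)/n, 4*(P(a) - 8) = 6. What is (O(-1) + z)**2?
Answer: (-182717023*I + 61950141*sqrt(7))/(10000*(sqrt(7) - 3*I)) ≈ 6136.3 + 51.814*I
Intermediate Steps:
P(a) = 19/2 (P(a) = 8 + (1/4)*6 = 8 + 3/2 = 19/2)
L(n) = 19/(2*n)
O(G) = 1/(G + 1/sqrt(-6 + G)) (O(G) = 1/(1/sqrt(-6 + G) + G) = 1/(G + 1/sqrt(-6 + G)))
z = 7921/100 (z = ((19/2)/5 + 7)**2 = ((19/2)*(1/5) + 7)**2 = (19/10 + 7)**2 = (89/10)**2 = 7921/100 ≈ 79.210)
(O(-1) + z)**2 = (sqrt(-6 - 1)/(1 - sqrt(-6 - 1)) + 7921/100)**2 = (sqrt(-7)/(1 - sqrt(-7)) + 7921/100)**2 = ((I*sqrt(7))/(1 - I*sqrt(7)) + 7921/100)**2 = (I*sqrt(7)/(1 - I*sqrt(7)) + 7921/100)**2 = (7921/100 + I*sqrt(7)/(1 - I*sqrt(7)))**2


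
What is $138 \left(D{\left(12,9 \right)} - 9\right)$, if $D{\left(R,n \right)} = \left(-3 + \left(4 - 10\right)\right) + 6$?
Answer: $-1656$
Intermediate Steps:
$D{\left(R,n \right)} = -3$ ($D{\left(R,n \right)} = \left(-3 + \left(4 - 10\right)\right) + 6 = \left(-3 - 6\right) + 6 = -9 + 6 = -3$)
$138 \left(D{\left(12,9 \right)} - 9\right) = 138 \left(-3 - 9\right) = 138 \left(-12\right) = -1656$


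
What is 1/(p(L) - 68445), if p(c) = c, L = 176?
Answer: -1/68269 ≈ -1.4648e-5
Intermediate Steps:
1/(p(L) - 68445) = 1/(176 - 68445) = 1/(-68269) = -1/68269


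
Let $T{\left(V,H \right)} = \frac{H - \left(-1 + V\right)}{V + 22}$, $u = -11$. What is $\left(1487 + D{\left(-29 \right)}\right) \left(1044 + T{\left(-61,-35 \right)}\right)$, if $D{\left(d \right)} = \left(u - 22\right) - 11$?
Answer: $1505493$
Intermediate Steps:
$T{\left(V,H \right)} = \frac{1 + H - V}{22 + V}$ ($T{\left(V,H \right)} = \frac{H - \left(-1 + V\right)}{22 + V} = \frac{1 + H - V}{22 + V}$)
$D{\left(d \right)} = -44$ ($D{\left(d \right)} = \left(-11 - 22\right) - 11 = -33 - 11 = -44$)
$\left(1487 + D{\left(-29 \right)}\right) \left(1044 + T{\left(-61,-35 \right)}\right) = \left(1487 - 44\right) \left(1044 + \frac{1 - 35 - -61}{22 - 61}\right) = 1443 \left(1044 + \frac{1 - 35 + 61}{-39}\right) = 1443 \left(1044 - \frac{9}{13}\right) = 1443 \cdot \frac{13563}{13} = 1505493$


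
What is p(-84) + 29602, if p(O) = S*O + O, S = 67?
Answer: 23890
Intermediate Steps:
p(O) = 68*O (p(O) = 67*O + O = 68*O)
p(-84) + 29602 = 68*(-84) + 29602 = -5712 + 29602 = 23890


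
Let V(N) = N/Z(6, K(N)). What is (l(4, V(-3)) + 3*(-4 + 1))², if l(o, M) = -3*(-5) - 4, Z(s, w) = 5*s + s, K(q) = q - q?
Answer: 4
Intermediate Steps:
K(q) = 0
Z(s, w) = 6*s
V(N) = N/36 (V(N) = N/((6*6)) = N/36)
l(o, M) = 11 (l(o, M) = 15 - 4 = 11)
(l(4, V(-3)) + 3*(-4 + 1))² = (11 + 3*(-4 + 1))² = (11 + 3*(-3))² = (11 - 9)² = 2² = 4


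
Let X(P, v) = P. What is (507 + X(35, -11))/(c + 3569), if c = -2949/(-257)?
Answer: 69647/460091 ≈ 0.15138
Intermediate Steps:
c = 2949/257 (c = -2949*(-1/257) = 2949/257 ≈ 11.475)
(507 + X(35, -11))/(c + 3569) = (507 + 35)/(2949/257 + 3569) = 542/(920182/257) = 542*(257/920182) = 69647/460091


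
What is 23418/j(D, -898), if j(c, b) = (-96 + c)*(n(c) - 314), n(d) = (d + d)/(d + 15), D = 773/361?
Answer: 8718786804/10963895023 ≈ 0.79523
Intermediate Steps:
D = 773/361 (D = 773*(1/361) = 773/361 ≈ 2.1413)
n(d) = 2*d/(15 + d) (n(d) = (2*d)/(15 + d) = 2*d/(15 + d))
j(c, b) = (-314 + 2*c/(15 + c))*(-96 + c) (j(c, b) = (-96 + c)*(2*c/(15 + c) - 314) = (-96 + c)*(-314 + 2*c/(15 + c)) = (-314 + 2*c/(15 + c))*(-96 + c))
23418/j(D, -898) = 23418/((6*(75360 - 52*(773/361)² + 4207*(773/361))/(15 + 773/361))) = 23418/((6*(75360 - 52*597529/130321 + 3252011/361)/(6188/361))) = 23418/((6*(361/6188)*(75360 - 31071508/130321 + 3252011/361))) = 23418/((6*(361/6188)*(10963895023/130321))) = 23418/(32891685069/1116934) = 23418*(1116934/32891685069) = 8718786804/10963895023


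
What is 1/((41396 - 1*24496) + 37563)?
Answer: 1/54463 ≈ 1.8361e-5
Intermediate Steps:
1/((41396 - 1*24496) + 37563) = 1/((41396 - 24496) + 37563) = 1/(16900 + 37563) = 1/54463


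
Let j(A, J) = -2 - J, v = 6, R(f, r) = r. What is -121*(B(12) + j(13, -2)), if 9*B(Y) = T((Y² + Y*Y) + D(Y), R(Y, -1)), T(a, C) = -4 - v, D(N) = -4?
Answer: 1210/9 ≈ 134.44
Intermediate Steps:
T(a, C) = -10 (T(a, C) = -4 - 1*6 = -4 - 6 = -10)
B(Y) = -10/9 (B(Y) = (⅑)*(-10) = -10/9)
-121*(B(12) + j(13, -2)) = -121*(-10/9 + (-2 - 1*(-2))) = -121*(-10/9 + (-2 + 2)) = -121*(-10/9 + 0) = -121*(-10/9) = 1210/9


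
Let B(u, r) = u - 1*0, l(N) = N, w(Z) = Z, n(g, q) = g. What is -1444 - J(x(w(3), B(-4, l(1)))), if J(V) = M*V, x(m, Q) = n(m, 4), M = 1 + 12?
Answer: -1483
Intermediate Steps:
M = 13
B(u, r) = u (B(u, r) = u + 0 = u)
x(m, Q) = m
J(V) = 13*V
-1444 - J(x(w(3), B(-4, l(1)))) = -1444 - 13*3 = -1444 - 1*39 = -1444 - 39 = -1483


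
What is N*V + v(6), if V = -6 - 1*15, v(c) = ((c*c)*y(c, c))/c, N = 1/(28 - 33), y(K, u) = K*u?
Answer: 1101/5 ≈ 220.20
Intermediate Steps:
N = -⅕ (N = 1/(-5) = -⅕ ≈ -0.20000)
v(c) = c³ (v(c) = ((c*c)*(c*c))/c = (c²*c²)/c = c⁴/c = c³)
V = -21 (V = -6 - 15 = -21)
N*V + v(6) = -⅕*(-21) + 6³ = 21/5 + 216 = 1101/5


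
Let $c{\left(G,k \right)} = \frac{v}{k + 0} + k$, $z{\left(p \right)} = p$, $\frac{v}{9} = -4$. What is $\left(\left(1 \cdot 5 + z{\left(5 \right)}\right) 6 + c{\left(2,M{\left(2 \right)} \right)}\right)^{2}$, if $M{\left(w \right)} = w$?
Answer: $1936$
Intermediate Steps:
$v = -36$ ($v = 9 \left(-4\right) = -36$)
$c{\left(G,k \right)} = k - \frac{36}{k}$ ($c{\left(G,k \right)} = - \frac{36}{k + 0} + k = - \frac{36}{k} + k = k - \frac{36}{k}$)
$\left(\left(1 \cdot 5 + z{\left(5 \right)}\right) 6 + c{\left(2,M{\left(2 \right)} \right)}\right)^{2} = \left(\left(1 \cdot 5 + 5\right) 6 + \left(2 - \frac{36}{2}\right)\right)^{2} = \left(\left(5 + 5\right) 6 + \left(2 - 18\right)\right)^{2} = \left(10 \cdot 6 + \left(2 - 18\right)\right)^{2} = \left(60 - 16\right)^{2} = 44^{2} = 1936$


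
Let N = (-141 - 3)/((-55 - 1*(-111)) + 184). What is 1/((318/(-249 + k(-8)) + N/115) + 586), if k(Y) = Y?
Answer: 147775/86412529 ≈ 0.0017101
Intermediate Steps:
N = -⅗ (N = -144/((-55 + 111) + 184) = -144/(56 + 184) = -144/240 = -144*1/240 = -⅗ ≈ -0.60000)
1/((318/(-249 + k(-8)) + N/115) + 586) = 1/((318/(-249 - 8) - ⅗/115) + 586) = 1/((318/(-257) - ⅗*1/115) + 586) = 1/((318*(-1/257) - 3/575) + 586) = 1/((-318/257 - 3/575) + 586) = 1/(-183621/147775 + 586) = 1/(86412529/147775) = 147775/86412529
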